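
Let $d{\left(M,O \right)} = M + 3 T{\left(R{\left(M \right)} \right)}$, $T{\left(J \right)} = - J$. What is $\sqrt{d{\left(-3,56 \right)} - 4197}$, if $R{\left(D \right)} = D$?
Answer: $i \sqrt{4191} \approx 64.738 i$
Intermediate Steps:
$d{\left(M,O \right)} = - 2 M$ ($d{\left(M,O \right)} = M + 3 \left(- M\right) = M - 3 M = - 2 M$)
$\sqrt{d{\left(-3,56 \right)} - 4197} = \sqrt{\left(-2\right) \left(-3\right) - 4197} = \sqrt{6 - 4197} = \sqrt{-4191} = i \sqrt{4191}$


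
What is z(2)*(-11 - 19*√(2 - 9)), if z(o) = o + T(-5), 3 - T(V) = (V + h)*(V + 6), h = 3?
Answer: -77 - 133*I*√7 ≈ -77.0 - 351.88*I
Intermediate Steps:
T(V) = 3 - (3 + V)*(6 + V) (T(V) = 3 - (V + 3)*(V + 6) = 3 - (3 + V)*(6 + V))
z(o) = 5 + o (z(o) = o + (-15 - 1*(-5)² - 9*(-5)) = o + (-15 - 1*25 + 45) = o + (-15 - 25 + 45) = o + 5 = 5 + o)
z(2)*(-11 - 19*√(2 - 9)) = (5 + 2)*(-11 - 19*√(2 - 9)) = 7*(-11 - 19*I*√7) = -77 - 133*I*√7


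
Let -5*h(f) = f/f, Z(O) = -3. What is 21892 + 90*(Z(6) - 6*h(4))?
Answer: 21730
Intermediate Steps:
h(f) = -1/5 (h(f) = -f/(5*f) = -1/5*1 = -1/5)
21892 + 90*(Z(6) - 6*h(4)) = 21892 + 90*(-3 - 6*(-1/5)) = 21892 + 90*(-3 + 6/5) = 21892 + 90*(-9/5) = 21892 - 162 = 21730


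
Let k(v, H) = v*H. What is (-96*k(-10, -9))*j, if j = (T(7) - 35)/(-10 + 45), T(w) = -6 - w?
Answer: 82944/7 ≈ 11849.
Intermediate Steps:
j = -48/35 (j = ((-6 - 1*7) - 35)/(-10 + 45) = ((-6 - 7) - 35)/35 = (-13 - 35)*(1/35) = -48*1/35 = -48/35 ≈ -1.3714)
k(v, H) = H*v
(-96*k(-10, -9))*j = -(-864)*(-10)*(-48/35) = -96*90*(-48/35) = -8640*(-48/35) = 82944/7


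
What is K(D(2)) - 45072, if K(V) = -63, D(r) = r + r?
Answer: -45135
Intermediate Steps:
D(r) = 2*r
K(D(2)) - 45072 = -63 - 45072 = -45135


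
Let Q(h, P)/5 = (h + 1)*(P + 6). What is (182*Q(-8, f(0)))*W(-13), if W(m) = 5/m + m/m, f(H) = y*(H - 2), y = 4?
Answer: 7840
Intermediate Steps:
f(H) = -8 + 4*H (f(H) = 4*(H - 2) = 4*(-2 + H) = -8 + 4*H)
W(m) = 1 + 5/m (W(m) = 5/m + 1 = 1 + 5/m)
Q(h, P) = 5*(1 + h)*(6 + P) (Q(h, P) = 5*((h + 1)*(P + 6)) = 5*((1 + h)*(6 + P)) = 5*(1 + h)*(6 + P))
(182*Q(-8, f(0)))*W(-13) = (182*(30 + 5*(-8 + 4*0) + 30*(-8) + 5*(-8 + 4*0)*(-8)))*((5 - 13)/(-13)) = (182*(30 + 5*(-8 + 0) - 240 + 5*(-8 + 0)*(-8)))*(-1/13*(-8)) = (182*(30 + 5*(-8) - 240 + 5*(-8)*(-8)))*(8/13) = (182*(30 - 40 - 240 + 320))*(8/13) = (182*70)*(8/13) = 12740*(8/13) = 7840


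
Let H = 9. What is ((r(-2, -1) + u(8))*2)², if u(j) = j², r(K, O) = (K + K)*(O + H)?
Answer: 4096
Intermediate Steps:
r(K, O) = 2*K*(9 + O) (r(K, O) = (K + K)*(O + 9) = (2*K)*(9 + O) = 2*K*(9 + O))
((r(-2, -1) + u(8))*2)² = ((2*(-2)*(9 - 1) + 8²)*2)² = ((2*(-2)*8 + 64)*2)² = ((-32 + 64)*2)² = (32*2)² = 64² = 4096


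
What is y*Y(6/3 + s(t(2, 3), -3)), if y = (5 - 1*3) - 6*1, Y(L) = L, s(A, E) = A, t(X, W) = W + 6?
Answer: -44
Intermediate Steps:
t(X, W) = 6 + W
y = -4 (y = (5 - 3) - 6 = 2 - 6 = -4)
y*Y(6/3 + s(t(2, 3), -3)) = -4*(6/3 + (6 + 3)) = -4*(6*(⅓) + 9) = -4*(2 + 9) = -4*11 = -44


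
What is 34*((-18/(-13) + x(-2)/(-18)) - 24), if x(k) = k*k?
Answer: -90848/117 ≈ -776.48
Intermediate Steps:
x(k) = k**2
34*((-18/(-13) + x(-2)/(-18)) - 24) = 34*((-18/(-13) + (-2)**2/(-18)) - 24) = 34*((-18*(-1/13) + 4*(-1/18)) - 24) = 34*((18/13 - 2/9) - 24) = 34*(136/117 - 24) = 34*(-2672/117) = -90848/117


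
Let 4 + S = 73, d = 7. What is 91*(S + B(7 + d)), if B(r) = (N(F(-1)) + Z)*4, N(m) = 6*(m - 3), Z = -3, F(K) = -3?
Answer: -7917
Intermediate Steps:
N(m) = -18 + 6*m (N(m) = 6*(-3 + m) = -18 + 6*m)
S = 69 (S = -4 + 73 = 69)
B(r) = -156 (B(r) = ((-18 + 6*(-3)) - 3)*4 = ((-18 - 18) - 3)*4 = (-36 - 3)*4 = -39*4 = -156)
91*(S + B(7 + d)) = 91*(69 - 156) = 91*(-87) = -7917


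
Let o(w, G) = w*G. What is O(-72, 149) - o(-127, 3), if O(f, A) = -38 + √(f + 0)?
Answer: 343 + 6*I*√2 ≈ 343.0 + 8.4853*I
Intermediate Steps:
O(f, A) = -38 + √f
o(w, G) = G*w
O(-72, 149) - o(-127, 3) = (-38 + √(-72)) - 3*(-127) = (-38 + 6*I*√2) - 1*(-381) = (-38 + 6*I*√2) + 381 = 343 + 6*I*√2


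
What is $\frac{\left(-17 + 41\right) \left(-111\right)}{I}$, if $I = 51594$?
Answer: $- \frac{444}{8599} \approx -0.051634$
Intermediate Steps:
$\frac{\left(-17 + 41\right) \left(-111\right)}{I} = \frac{\left(-17 + 41\right) \left(-111\right)}{51594} = 24 \left(-111\right) \frac{1}{51594} = \left(-2664\right) \frac{1}{51594} = - \frac{444}{8599}$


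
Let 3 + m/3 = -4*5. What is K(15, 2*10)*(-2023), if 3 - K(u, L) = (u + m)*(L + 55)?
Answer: -8199219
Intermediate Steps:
m = -69 (m = -9 + 3*(-4*5) = -9 + 3*(-20) = -9 - 60 = -69)
K(u, L) = 3 - (-69 + u)*(55 + L) (K(u, L) = 3 - (u - 69)*(L + 55) = 3 - (-69 + u)*(55 + L))
K(15, 2*10)*(-2023) = (3798 - 55*15 + 69*(2*10) - 1*2*10*15)*(-2023) = (3798 - 825 + 69*20 - 1*20*15)*(-2023) = (3798 - 825 + 1380 - 300)*(-2023) = 4053*(-2023) = -8199219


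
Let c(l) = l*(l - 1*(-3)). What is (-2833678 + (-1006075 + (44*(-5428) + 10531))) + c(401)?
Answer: -3906050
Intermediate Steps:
c(l) = l*(3 + l) (c(l) = l*(l + 3) = l*(3 + l))
(-2833678 + (-1006075 + (44*(-5428) + 10531))) + c(401) = (-2833678 + (-1006075 + (44*(-5428) + 10531))) + 401*(3 + 401) = (-2833678 + (-1006075 + (-238832 + 10531))) + 401*404 = (-2833678 + (-1006075 - 228301)) + 162004 = (-2833678 - 1234376) + 162004 = -4068054 + 162004 = -3906050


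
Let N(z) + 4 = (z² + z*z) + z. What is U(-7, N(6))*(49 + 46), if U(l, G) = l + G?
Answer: 6365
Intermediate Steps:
N(z) = -4 + z + 2*z² (N(z) = -4 + ((z² + z*z) + z) = -4 + ((z² + z²) + z) = -4 + (2*z² + z) = -4 + (z + 2*z²) = -4 + z + 2*z²)
U(l, G) = G + l
U(-7, N(6))*(49 + 46) = ((-4 + 6 + 2*6²) - 7)*(49 + 46) = ((-4 + 6 + 2*36) - 7)*95 = ((-4 + 6 + 72) - 7)*95 = (74 - 7)*95 = 67*95 = 6365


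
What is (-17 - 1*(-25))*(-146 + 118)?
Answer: -224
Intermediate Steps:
(-17 - 1*(-25))*(-146 + 118) = (-17 + 25)*(-28) = 8*(-28) = -224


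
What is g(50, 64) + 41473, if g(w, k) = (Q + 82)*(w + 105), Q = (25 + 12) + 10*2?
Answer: 63018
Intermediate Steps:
Q = 57 (Q = 37 + 20 = 57)
g(w, k) = 14595 + 139*w (g(w, k) = (57 + 82)*(w + 105) = 139*(105 + w) = 14595 + 139*w)
g(50, 64) + 41473 = (14595 + 139*50) + 41473 = (14595 + 6950) + 41473 = 21545 + 41473 = 63018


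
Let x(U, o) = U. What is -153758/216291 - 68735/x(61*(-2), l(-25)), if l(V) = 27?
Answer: 14848003409/26387502 ≈ 562.69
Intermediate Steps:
-153758/216291 - 68735/x(61*(-2), l(-25)) = -153758/216291 - 68735/(61*(-2)) = -153758*1/216291 - 68735/(-122) = -153758/216291 - 68735*(-1/122) = -153758/216291 + 68735/122 = 14848003409/26387502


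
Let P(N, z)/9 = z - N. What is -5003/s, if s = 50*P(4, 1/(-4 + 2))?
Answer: 5003/2025 ≈ 2.4706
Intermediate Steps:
P(N, z) = -9*N + 9*z (P(N, z) = 9*(z - N) = -9*N + 9*z)
s = -2025 (s = 50*(-9*4 + 9/(-4 + 2)) = 50*(-36 + 9/(-2)) = 50*(-36 + 9*(-½)) = 50*(-36 - 9/2) = 50*(-81/2) = -2025)
-5003/s = -5003/(-2025) = -5003*(-1/2025) = 5003/2025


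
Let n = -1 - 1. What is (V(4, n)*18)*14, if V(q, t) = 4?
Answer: 1008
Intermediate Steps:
n = -2
(V(4, n)*18)*14 = (4*18)*14 = 72*14 = 1008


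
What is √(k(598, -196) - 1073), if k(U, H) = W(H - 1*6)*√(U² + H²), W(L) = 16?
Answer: √(-1073 + 32*√99005) ≈ 94.846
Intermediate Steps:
k(U, H) = 16*√(H² + U²) (k(U, H) = 16*√(U² + H²) = 16*√(H² + U²))
√(k(598, -196) - 1073) = √(16*√((-196)² + 598²) - 1073) = √(16*√(38416 + 357604) - 1073) = √(16*√396020 - 1073) = √(16*(2*√99005) - 1073) = √(32*√99005 - 1073) = √(-1073 + 32*√99005)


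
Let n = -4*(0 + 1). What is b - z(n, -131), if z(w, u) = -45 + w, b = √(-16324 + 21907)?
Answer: 49 + √5583 ≈ 123.72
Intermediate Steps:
n = -4 (n = -4*1 = -4)
b = √5583 ≈ 74.719
b - z(n, -131) = √5583 - (-45 - 4) = √5583 - 1*(-49) = √5583 + 49 = 49 + √5583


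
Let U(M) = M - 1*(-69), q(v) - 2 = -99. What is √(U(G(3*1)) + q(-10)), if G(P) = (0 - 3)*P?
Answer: I*√37 ≈ 6.0828*I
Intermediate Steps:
q(v) = -97 (q(v) = 2 - 99 = -97)
G(P) = -3*P
U(M) = 69 + M (U(M) = M + 69 = 69 + M)
√(U(G(3*1)) + q(-10)) = √((69 - 9) - 97) = √(60 - 97) = √(-37) = I*√37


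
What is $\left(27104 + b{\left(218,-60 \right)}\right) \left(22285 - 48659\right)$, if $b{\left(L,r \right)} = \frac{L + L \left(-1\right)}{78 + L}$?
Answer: $-714840896$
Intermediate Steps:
$b{\left(L,r \right)} = 0$ ($b{\left(L,r \right)} = \frac{L - L}{78 + L} = \frac{0}{78 + L} = 0$)
$\left(27104 + b{\left(218,-60 \right)}\right) \left(22285 - 48659\right) = \left(27104 + 0\right) \left(22285 - 48659\right) = 27104 \left(-26374\right) = -714840896$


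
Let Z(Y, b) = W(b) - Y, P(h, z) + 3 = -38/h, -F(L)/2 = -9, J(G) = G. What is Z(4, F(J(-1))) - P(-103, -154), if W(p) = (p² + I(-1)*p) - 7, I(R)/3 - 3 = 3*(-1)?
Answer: 32510/103 ≈ 315.63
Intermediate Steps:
F(L) = 18 (F(L) = -2*(-9) = 18)
I(R) = 0 (I(R) = 9 + 3*(3*(-1)) = 9 + 3*(-3) = 9 - 9 = 0)
P(h, z) = -3 - 38/h
W(p) = -7 + p² (W(p) = (p² + 0*p) - 7 = (p² + 0) - 7 = p² - 7 = -7 + p²)
Z(Y, b) = -7 + b² - Y (Z(Y, b) = (-7 + b²) - Y = -7 + b² - Y)
Z(4, F(J(-1))) - P(-103, -154) = (-7 + 18² - 1*4) - (-3 - 38/(-103)) = (-7 + 324 - 4) - (-3 - 38*(-1/103)) = 313 - (-3 + 38/103) = 313 - 1*(-271/103) = 313 + 271/103 = 32510/103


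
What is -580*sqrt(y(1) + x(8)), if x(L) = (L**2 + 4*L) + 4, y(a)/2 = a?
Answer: -580*sqrt(102) ≈ -5857.7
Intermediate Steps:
y(a) = 2*a
x(L) = 4 + L**2 + 4*L
-580*sqrt(y(1) + x(8)) = -580*sqrt(2*1 + (4 + 8**2 + 4*8)) = -580*sqrt(2 + (4 + 64 + 32)) = -580*sqrt(2 + 100) = -580*sqrt(102)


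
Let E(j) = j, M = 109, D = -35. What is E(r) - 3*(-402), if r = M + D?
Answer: 1280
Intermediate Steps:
r = 74 (r = 109 - 35 = 74)
E(r) - 3*(-402) = 74 - 3*(-402) = 74 + 1206 = 1280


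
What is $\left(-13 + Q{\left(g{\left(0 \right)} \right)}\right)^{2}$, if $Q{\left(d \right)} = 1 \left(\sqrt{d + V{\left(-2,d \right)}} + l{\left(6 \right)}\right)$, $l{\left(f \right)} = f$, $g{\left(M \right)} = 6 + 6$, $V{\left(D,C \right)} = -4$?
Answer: $57 - 28 \sqrt{2} \approx 17.402$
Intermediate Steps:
$g{\left(M \right)} = 12$
$Q{\left(d \right)} = 6 + \sqrt{-4 + d}$ ($Q{\left(d \right)} = 1 \left(\sqrt{d - 4} + 6\right) = 1 \left(\sqrt{-4 + d} + 6\right) = 1 \left(6 + \sqrt{-4 + d}\right) = 6 + \sqrt{-4 + d}$)
$\left(-13 + Q{\left(g{\left(0 \right)} \right)}\right)^{2} = \left(-13 + \left(6 + \sqrt{-4 + 12}\right)\right)^{2} = \left(-13 + \left(6 + \sqrt{8}\right)\right)^{2} = \left(-13 + \left(6 + 2 \sqrt{2}\right)\right)^{2} = \left(-7 + 2 \sqrt{2}\right)^{2}$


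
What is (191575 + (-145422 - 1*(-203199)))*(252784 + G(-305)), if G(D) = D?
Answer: 62956143608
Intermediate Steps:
(191575 + (-145422 - 1*(-203199)))*(252784 + G(-305)) = (191575 + (-145422 - 1*(-203199)))*(252784 - 305) = (191575 + (-145422 + 203199))*252479 = (191575 + 57777)*252479 = 249352*252479 = 62956143608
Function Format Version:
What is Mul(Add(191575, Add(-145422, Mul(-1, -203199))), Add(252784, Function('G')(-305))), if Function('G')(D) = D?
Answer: 62956143608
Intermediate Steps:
Mul(Add(191575, Add(-145422, Mul(-1, -203199))), Add(252784, Function('G')(-305))) = Mul(Add(191575, Add(-145422, Mul(-1, -203199))), Add(252784, -305)) = Mul(Add(191575, Add(-145422, 203199)), 252479) = Mul(Add(191575, 57777), 252479) = Mul(249352, 252479) = 62956143608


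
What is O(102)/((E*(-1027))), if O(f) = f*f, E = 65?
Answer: -10404/66755 ≈ -0.15585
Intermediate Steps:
O(f) = f**2
O(102)/((E*(-1027))) = 102**2/((65*(-1027))) = 10404/(-66755) = 10404*(-1/66755) = -10404/66755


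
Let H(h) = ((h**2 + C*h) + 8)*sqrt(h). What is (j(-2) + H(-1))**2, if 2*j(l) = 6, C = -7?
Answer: -247 + 96*I ≈ -247.0 + 96.0*I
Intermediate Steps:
j(l) = 3 (j(l) = (1/2)*6 = 3)
H(h) = sqrt(h)*(8 + h**2 - 7*h) (H(h) = ((h**2 - 7*h) + 8)*sqrt(h) = (8 + h**2 - 7*h)*sqrt(h) = sqrt(h)*(8 + h**2 - 7*h))
(j(-2) + H(-1))**2 = (3 + sqrt(-1)*(8 + (-1)**2 - 7*(-1)))**2 = (3 + I*(8 + 1 + 7))**2 = (3 + I*16)**2 = (3 + 16*I)**2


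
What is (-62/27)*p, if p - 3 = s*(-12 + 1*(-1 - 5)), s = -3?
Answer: -1178/9 ≈ -130.89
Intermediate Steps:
p = 57 (p = 3 - 3*(-12 + 1*(-1 - 5)) = 3 - 3*(-12 + 1*(-6)) = 3 - 3*(-12 - 6) = 3 - 3*(-18) = 3 + 54 = 57)
(-62/27)*p = -62/27*57 = -1178/9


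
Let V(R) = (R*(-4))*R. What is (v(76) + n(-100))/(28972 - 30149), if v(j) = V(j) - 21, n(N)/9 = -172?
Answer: 2243/107 ≈ 20.963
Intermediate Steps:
n(N) = -1548 (n(N) = 9*(-172) = -1548)
V(R) = -4*R**2 (V(R) = (-4*R)*R = -4*R**2)
v(j) = -21 - 4*j**2 (v(j) = -4*j**2 - 21 = -21 - 4*j**2)
(v(76) + n(-100))/(28972 - 30149) = ((-21 - 4*76**2) - 1548)/(28972 - 30149) = ((-21 - 4*5776) - 1548)/(-1177) = ((-21 - 23104) - 1548)*(-1/1177) = (-23125 - 1548)*(-1/1177) = -24673*(-1/1177) = 2243/107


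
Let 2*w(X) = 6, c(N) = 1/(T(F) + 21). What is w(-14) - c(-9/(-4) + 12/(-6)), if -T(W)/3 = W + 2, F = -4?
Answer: 80/27 ≈ 2.9630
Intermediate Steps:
T(W) = -6 - 3*W (T(W) = -3*(W + 2) = -3*(2 + W) = -6 - 3*W)
c(N) = 1/27 (c(N) = 1/((-6 - 3*(-4)) + 21) = 1/((-6 + 12) + 21) = 1/(6 + 21) = 1/27)
w(X) = 3 (w(X) = (½)*6 = 3)
w(-14) - c(-9/(-4) + 12/(-6)) = 3 - 1*1/27 = 3 - 1/27 = 80/27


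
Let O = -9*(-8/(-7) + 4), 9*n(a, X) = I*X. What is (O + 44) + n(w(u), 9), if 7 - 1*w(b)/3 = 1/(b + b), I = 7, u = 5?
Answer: 33/7 ≈ 4.7143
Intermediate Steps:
w(b) = 21 - 3/(2*b) (w(b) = 21 - 3/(b + b) = 21 - 3*1/(2*b) = 21 - 3/(2*b))
n(a, X) = 7*X/9 (n(a, X) = (7*X)/9 = 7*X/9)
O = -324/7 (O = -9*(-8*(-⅐) + 4) = -9*(8/7 + 4) = -9*36/7 = -324/7 ≈ -46.286)
(O + 44) + n(w(u), 9) = (-324/7 + 44) + (7/9)*9 = -16/7 + 7 = 33/7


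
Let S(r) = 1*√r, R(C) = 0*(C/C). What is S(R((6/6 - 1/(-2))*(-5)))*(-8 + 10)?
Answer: 0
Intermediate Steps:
R(C) = 0 (R(C) = 0*1 = 0)
S(r) = √r
S(R((6/6 - 1/(-2))*(-5)))*(-8 + 10) = √0*(-8 + 10) = 0*2 = 0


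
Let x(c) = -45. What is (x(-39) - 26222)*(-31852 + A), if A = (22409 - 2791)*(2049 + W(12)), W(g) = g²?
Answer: -1129229414674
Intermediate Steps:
A = 43022274 (A = (22409 - 2791)*(2049 + 12²) = 19618*(2049 + 144) = 19618*2193 = 43022274)
(x(-39) - 26222)*(-31852 + A) = (-45 - 26222)*(-31852 + 43022274) = -26267*42990422 = -1129229414674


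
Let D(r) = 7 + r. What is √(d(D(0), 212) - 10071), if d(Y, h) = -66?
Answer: I*√10137 ≈ 100.68*I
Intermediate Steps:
√(d(D(0), 212) - 10071) = √(-66 - 10071) = √(-10137) = I*√10137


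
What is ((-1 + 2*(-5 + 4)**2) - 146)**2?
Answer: 21025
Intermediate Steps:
((-1 + 2*(-5 + 4)**2) - 146)**2 = ((-1 + 2*(-1)**2) - 146)**2 = ((-1 + 2*1) - 146)**2 = ((-1 + 2) - 146)**2 = (1 - 146)**2 = (-145)**2 = 21025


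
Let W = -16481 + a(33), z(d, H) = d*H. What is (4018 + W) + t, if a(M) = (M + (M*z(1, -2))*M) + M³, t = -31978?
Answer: -10649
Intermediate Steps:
z(d, H) = H*d
a(M) = M + M³ - 2*M² (a(M) = (M + (M*(-2*1))*M) + M³ = (M + (M*(-2))*M) + M³ = (M + (-2*M)*M) + M³ = (M - 2*M²) + M³ = M + M³ - 2*M²)
W = 17311 (W = -16481 + 33*(1 + 33² - 2*33) = -16481 + 33*(1 + 1089 - 66) = -16481 + 33*1024 = -16481 + 33792 = 17311)
(4018 + W) + t = (4018 + 17311) - 31978 = 21329 - 31978 = -10649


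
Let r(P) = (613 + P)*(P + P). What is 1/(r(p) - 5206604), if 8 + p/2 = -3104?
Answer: 1/64639124 ≈ 1.5471e-8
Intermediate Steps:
p = -6224 (p = -16 + 2*(-3104) = -16 - 6208 = -6224)
r(P) = 2*P*(613 + P) (r(P) = (613 + P)*(2*P) = 2*P*(613 + P))
1/(r(p) - 5206604) = 1/(2*(-6224)*(613 - 6224) - 5206604) = 1/(2*(-6224)*(-5611) - 5206604) = 1/(69845728 - 5206604) = 1/64639124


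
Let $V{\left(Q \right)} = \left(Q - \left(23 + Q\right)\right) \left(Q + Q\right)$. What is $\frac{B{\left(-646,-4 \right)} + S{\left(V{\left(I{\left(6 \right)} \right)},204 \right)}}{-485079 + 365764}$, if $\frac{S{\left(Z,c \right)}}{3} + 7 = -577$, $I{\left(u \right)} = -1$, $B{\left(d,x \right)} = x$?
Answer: $\frac{1756}{119315} \approx 0.014717$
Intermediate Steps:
$V{\left(Q \right)} = - 46 Q$ ($V{\left(Q \right)} = - 23 \cdot 2 Q = - 46 Q$)
$S{\left(Z,c \right)} = -1752$ ($S{\left(Z,c \right)} = -21 + 3 \left(-577\right) = -21 - 1731 = -1752$)
$\frac{B{\left(-646,-4 \right)} + S{\left(V{\left(I{\left(6 \right)} \right)},204 \right)}}{-485079 + 365764} = \frac{-4 - 1752}{-485079 + 365764} = - \frac{1756}{-119315} = \left(-1756\right) \left(- \frac{1}{119315}\right) = \frac{1756}{119315}$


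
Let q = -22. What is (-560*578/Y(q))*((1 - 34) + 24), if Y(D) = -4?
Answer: -728280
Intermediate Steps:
(-560*578/Y(q))*((1 - 34) + 24) = (-560/((-4/578)))*((1 - 34) + 24) = (-560/((-4*1/578)))*(-33 + 24) = -560/(-2/289)*(-9) = -560*(-289/2)*(-9) = 80920*(-9) = -728280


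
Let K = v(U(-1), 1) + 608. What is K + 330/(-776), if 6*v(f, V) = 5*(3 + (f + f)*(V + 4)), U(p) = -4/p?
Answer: 748927/1164 ≈ 643.41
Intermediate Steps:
v(f, V) = 5/2 + 5*f*(4 + V)/3 (v(f, V) = (5*(3 + (f + f)*(V + 4)))/6 = (5*(3 + (2*f)*(4 + V)))/6 = (5*(3 + 2*f*(4 + V)))/6 = (15 + 10*f*(4 + V))/6 = 5/2 + 5*f*(4 + V)/3)
K = 3863/6 (K = (5/2 + 20*(-4/(-1))/3 + (5/3)*1*(-4/(-1))) + 608 = (5/2 + 20*(-4*(-1))/3 + (5/3)*1*(-4*(-1))) + 608 = (5/2 + (20/3)*4 + (5/3)*1*4) + 608 = (5/2 + 80/3 + 20/3) + 608 = 215/6 + 608 = 3863/6 ≈ 643.83)
K + 330/(-776) = 3863/6 + 330/(-776) = 3863/6 + 330*(-1/776) = 3863/6 - 165/388 = 748927/1164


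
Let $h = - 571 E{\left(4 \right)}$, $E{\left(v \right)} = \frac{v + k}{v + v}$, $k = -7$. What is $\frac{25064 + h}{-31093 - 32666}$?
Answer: $- \frac{202225}{510072} \approx -0.39646$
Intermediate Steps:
$E{\left(v \right)} = \frac{-7 + v}{2 v}$ ($E{\left(v \right)} = \frac{v - 7}{v + v} = \frac{-7 + v}{2 v}$)
$h = \frac{1713}{8}$ ($h = - 571 \frac{-7 + 4}{2 \cdot 4} = - 571 \cdot \frac{1}{2} \cdot \frac{1}{4} \left(-3\right) = \left(-571\right) \left(- \frac{3}{8}\right) = \frac{1713}{8} \approx 214.13$)
$\frac{25064 + h}{-31093 - 32666} = \frac{25064 + \frac{1713}{8}}{-31093 - 32666} = \frac{202225}{8 \left(-63759\right)} = \frac{202225}{8} \left(- \frac{1}{63759}\right) = - \frac{202225}{510072}$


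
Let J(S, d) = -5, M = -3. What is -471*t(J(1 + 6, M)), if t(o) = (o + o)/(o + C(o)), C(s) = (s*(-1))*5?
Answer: 471/2 ≈ 235.50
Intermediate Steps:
C(s) = -5*s (C(s) = -s*5 = -5*s)
t(o) = -½ (t(o) = (o + o)/(o - 5*o) = (2*o)/((-4*o)) = (2*o)*(-1/(4*o)) = -½)
-471*t(J(1 + 6, M)) = -471*(-½) = 471/2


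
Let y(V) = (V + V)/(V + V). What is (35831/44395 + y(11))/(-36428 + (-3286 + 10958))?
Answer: -40113/638311310 ≈ -6.2842e-5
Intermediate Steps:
y(V) = 1 (y(V) = (2*V)/((2*V)) = (2*V)*(1/(2*V)) = 1)
(35831/44395 + y(11))/(-36428 + (-3286 + 10958)) = (35831/44395 + 1)/(-36428 + (-3286 + 10958)) = (35831*(1/44395) + 1)/(-36428 + 7672) = (35831/44395 + 1)/(-28756) = (80226/44395)*(-1/28756) = -40113/638311310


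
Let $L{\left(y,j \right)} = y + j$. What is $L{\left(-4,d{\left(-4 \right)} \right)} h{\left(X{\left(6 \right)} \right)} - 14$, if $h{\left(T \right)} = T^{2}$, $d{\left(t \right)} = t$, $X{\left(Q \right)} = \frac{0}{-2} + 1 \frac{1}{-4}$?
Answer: $- \frac{29}{2} \approx -14.5$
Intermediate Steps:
$X{\left(Q \right)} = - \frac{1}{4}$ ($X{\left(Q \right)} = 0 \left(- \frac{1}{2}\right) + 1 \left(- \frac{1}{4}\right) = 0 - \frac{1}{4} = - \frac{1}{4}$)
$L{\left(y,j \right)} = j + y$
$L{\left(-4,d{\left(-4 \right)} \right)} h{\left(X{\left(6 \right)} \right)} - 14 = \left(-4 - 4\right) \left(- \frac{1}{4}\right)^{2} - 14 = \left(-8\right) \frac{1}{16} + \left(-17 + 3\right) = - \frac{1}{2} - 14 = - \frac{29}{2}$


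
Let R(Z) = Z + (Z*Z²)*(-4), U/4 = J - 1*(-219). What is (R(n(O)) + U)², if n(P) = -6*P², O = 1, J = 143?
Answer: 5317636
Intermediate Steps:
U = 1448 (U = 4*(143 - 1*(-219)) = 4*(143 + 219) = 4*362 = 1448)
R(Z) = Z - 4*Z³ (R(Z) = Z + Z³*(-4) = Z - 4*Z³)
(R(n(O)) + U)² = ((-6*1² - 4*(-6*1²)³) + 1448)² = ((-6*1 - 4*(-6*1)³) + 1448)² = ((-6 - 4*(-6)³) + 1448)² = ((-6 - 4*(-216)) + 1448)² = ((-6 + 864) + 1448)² = (858 + 1448)² = 2306² = 5317636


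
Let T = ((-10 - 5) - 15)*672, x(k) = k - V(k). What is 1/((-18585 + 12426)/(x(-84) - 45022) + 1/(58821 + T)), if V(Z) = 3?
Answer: 1743959049/238158208 ≈ 7.3227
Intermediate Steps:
x(k) = -3 + k (x(k) = k - 1*3 = k - 3 = -3 + k)
T = -20160 (T = (-15 - 15)*672 = -30*672 = -20160)
1/((-18585 + 12426)/(x(-84) - 45022) + 1/(58821 + T)) = 1/((-18585 + 12426)/((-3 - 84) - 45022) + 1/(58821 - 20160)) = 1/(-6159/(-87 - 45022) + 1/38661) = 1/(-6159/(-45109) + 1/38661) = 1/(-6159*(-1/45109) + 1/38661) = 1/(6159/45109 + 1/38661) = 1/(238158208/1743959049) = 1743959049/238158208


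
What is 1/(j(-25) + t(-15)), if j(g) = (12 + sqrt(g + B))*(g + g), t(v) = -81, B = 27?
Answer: -681/458761 + 50*sqrt(2)/458761 ≈ -0.0013303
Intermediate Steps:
j(g) = 2*g*(12 + sqrt(27 + g)) (j(g) = (12 + sqrt(g + 27))*(g + g) = (12 + sqrt(27 + g))*(2*g) = 2*g*(12 + sqrt(27 + g)))
1/(j(-25) + t(-15)) = 1/(2*(-25)*(12 + sqrt(27 - 25)) - 81) = 1/(2*(-25)*(12 + sqrt(2)) - 81) = 1/((-600 - 50*sqrt(2)) - 81) = 1/(-681 - 50*sqrt(2))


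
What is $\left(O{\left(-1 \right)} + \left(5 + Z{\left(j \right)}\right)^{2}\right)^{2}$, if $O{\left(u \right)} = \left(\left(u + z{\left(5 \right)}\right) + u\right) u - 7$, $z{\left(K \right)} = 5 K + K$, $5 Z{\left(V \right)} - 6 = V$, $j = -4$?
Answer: $\frac{21316}{625} \approx 34.106$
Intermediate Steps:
$Z{\left(V \right)} = \frac{6}{5} + \frac{V}{5}$
$z{\left(K \right)} = 6 K$
$O{\left(u \right)} = -7 + u \left(30 + 2 u\right)$ ($O{\left(u \right)} = \left(\left(u + 6 \cdot 5\right) + u\right) u - 7 = \left(\left(u + 30\right) + u\right) u - 7 = \left(\left(30 + u\right) + u\right) u - 7 = \left(30 + 2 u\right) u - 7 = u \left(30 + 2 u\right) - 7 = -7 + u \left(30 + 2 u\right)$)
$\left(O{\left(-1 \right)} + \left(5 + Z{\left(j \right)}\right)^{2}\right)^{2} = \left(\left(-7 + 2 \left(-1\right)^{2} + 30 \left(-1\right)\right) + \left(5 + \left(\frac{6}{5} + \frac{1}{5} \left(-4\right)\right)\right)^{2}\right)^{2} = \left(\left(-7 + 2 \cdot 1 - 30\right) + \left(5 + \left(\frac{6}{5} - \frac{4}{5}\right)\right)^{2}\right)^{2} = \left(\left(-7 + 2 - 30\right) + \left(5 + \frac{2}{5}\right)^{2}\right)^{2} = \left(-35 + \left(\frac{27}{5}\right)^{2}\right)^{2} = \left(-35 + \frac{729}{25}\right)^{2} = \left(- \frac{146}{25}\right)^{2} = \frac{21316}{625}$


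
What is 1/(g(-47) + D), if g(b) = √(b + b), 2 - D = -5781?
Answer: 5783/33443183 - I*√94/33443183 ≈ 0.00017292 - 2.8991e-7*I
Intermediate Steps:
D = 5783 (D = 2 - 1*(-5781) = 2 + 5781 = 5783)
g(b) = √2*√b (g(b) = √(2*b) = √2*√b)
1/(g(-47) + D) = 1/(√2*√(-47) + 5783) = 1/(√2*(I*√47) + 5783) = 1/(I*√94 + 5783) = 1/(5783 + I*√94)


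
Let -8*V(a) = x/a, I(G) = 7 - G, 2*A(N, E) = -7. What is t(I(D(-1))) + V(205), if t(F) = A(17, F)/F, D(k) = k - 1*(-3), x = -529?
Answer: -619/1640 ≈ -0.37744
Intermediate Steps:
D(k) = 3 + k (D(k) = k + 3 = 3 + k)
A(N, E) = -7/2 (A(N, E) = (1/2)*(-7) = -7/2)
t(F) = -7/(2*F)
V(a) = 529/(8*a) (V(a) = -(-529)/(8*a) = 529/(8*a))
t(I(D(-1))) + V(205) = -7/(2*(7 - (3 - 1))) + (529/8)/205 = -7/(2*(7 - 1*2)) + (529/8)*(1/205) = -7/(2*(7 - 2)) + 529/1640 = -7/2/5 + 529/1640 = -7/2*1/5 + 529/1640 = -7/10 + 529/1640 = -619/1640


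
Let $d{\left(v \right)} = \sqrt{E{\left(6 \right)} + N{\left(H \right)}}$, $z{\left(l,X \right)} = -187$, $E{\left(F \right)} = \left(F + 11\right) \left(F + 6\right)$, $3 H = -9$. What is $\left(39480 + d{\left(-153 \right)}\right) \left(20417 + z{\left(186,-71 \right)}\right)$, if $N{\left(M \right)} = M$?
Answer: $798680400 + 20230 \sqrt{201} \approx 7.9897 \cdot 10^{8}$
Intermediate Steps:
$H = -3$ ($H = \frac{1}{3} \left(-9\right) = -3$)
$E{\left(F \right)} = \left(6 + F\right) \left(11 + F\right)$ ($E{\left(F \right)} = \left(11 + F\right) \left(6 + F\right) = \left(6 + F\right) \left(11 + F\right)$)
$d{\left(v \right)} = \sqrt{201}$ ($d{\left(v \right)} = \sqrt{\left(66 + 6^{2} + 17 \cdot 6\right) - 3} = \sqrt{\left(66 + 36 + 102\right) - 3} = \sqrt{204 - 3} = \sqrt{201}$)
$\left(39480 + d{\left(-153 \right)}\right) \left(20417 + z{\left(186,-71 \right)}\right) = \left(39480 + \sqrt{201}\right) \left(20417 - 187\right) = \left(39480 + \sqrt{201}\right) 20230 = 798680400 + 20230 \sqrt{201}$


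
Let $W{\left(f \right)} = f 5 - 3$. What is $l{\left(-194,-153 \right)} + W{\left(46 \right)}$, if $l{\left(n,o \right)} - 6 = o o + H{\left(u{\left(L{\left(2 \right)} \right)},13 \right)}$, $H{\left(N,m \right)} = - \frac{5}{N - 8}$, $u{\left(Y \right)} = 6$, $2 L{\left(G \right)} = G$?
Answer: $\frac{47289}{2} \approx 23645.0$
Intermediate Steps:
$L{\left(G \right)} = \frac{G}{2}$
$H{\left(N,m \right)} = - \frac{5}{-8 + N}$ ($H{\left(N,m \right)} = - \frac{5}{N - 8} = - \frac{5}{-8 + N}$)
$l{\left(n,o \right)} = \frac{17}{2} + o^{2}$ ($l{\left(n,o \right)} = 6 + \left(o o - \frac{5}{-8 + 6}\right) = 6 + \left(o^{2} - \frac{5}{-2}\right) = 6 + \left(o^{2} - - \frac{5}{2}\right) = 6 + \left(o^{2} + \frac{5}{2}\right) = 6 + \left(\frac{5}{2} + o^{2}\right) = \frac{17}{2} + o^{2}$)
$W{\left(f \right)} = -3 + 5 f$ ($W{\left(f \right)} = 5 f - 3 = -3 + 5 f$)
$l{\left(-194,-153 \right)} + W{\left(46 \right)} = \left(\frac{17}{2} + \left(-153\right)^{2}\right) + \left(-3 + 5 \cdot 46\right) = \left(\frac{17}{2} + 23409\right) + \left(-3 + 230\right) = \frac{46835}{2} + 227 = \frac{47289}{2}$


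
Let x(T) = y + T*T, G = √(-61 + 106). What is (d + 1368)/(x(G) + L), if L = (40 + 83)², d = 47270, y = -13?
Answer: 48638/15161 ≈ 3.2081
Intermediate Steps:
G = 3*√5 (G = √45 = 3*√5 ≈ 6.7082)
x(T) = -13 + T² (x(T) = -13 + T*T = -13 + T²)
L = 15129 (L = 123² = 15129)
(d + 1368)/(x(G) + L) = (47270 + 1368)/((-13 + (3*√5)²) + 15129) = 48638/((-13 + 45) + 15129) = 48638/(32 + 15129) = 48638/15161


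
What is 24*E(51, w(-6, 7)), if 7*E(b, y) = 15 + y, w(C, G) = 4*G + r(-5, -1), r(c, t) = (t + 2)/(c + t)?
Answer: 1028/7 ≈ 146.86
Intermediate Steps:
r(c, t) = (2 + t)/(c + t)
w(C, G) = -⅙ + 4*G (w(C, G) = 4*G + (2 - 1)/(-5 - 1) = 4*G + 1/(-6) = 4*G - ⅙*1 = 4*G - ⅙ = -⅙ + 4*G)
E(b, y) = 15/7 + y/7 (E(b, y) = (15 + y)/7 = 15/7 + y/7)
24*E(51, w(-6, 7)) = 24*(15/7 + (-⅙ + 4*7)/7) = 24*(15/7 + (-⅙ + 28)/7) = 24*(15/7 + (⅐)*(167/6)) = 24*(15/7 + 167/42) = 24*(257/42) = 1028/7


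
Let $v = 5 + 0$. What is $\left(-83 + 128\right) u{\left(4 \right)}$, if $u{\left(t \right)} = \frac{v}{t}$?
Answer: $\frac{225}{4} \approx 56.25$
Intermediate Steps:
$v = 5$
$u{\left(t \right)} = \frac{5}{t}$
$\left(-83 + 128\right) u{\left(4 \right)} = \left(-83 + 128\right) \frac{5}{4} = 45 \cdot 5 \cdot \frac{1}{4} = 45 \cdot \frac{5}{4} = \frac{225}{4}$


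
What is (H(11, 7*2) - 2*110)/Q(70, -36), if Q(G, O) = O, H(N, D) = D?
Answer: 103/18 ≈ 5.7222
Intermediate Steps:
(H(11, 7*2) - 2*110)/Q(70, -36) = (7*2 - 2*110)/(-36) = (14 - 220)*(-1/36) = -206*(-1/36) = 103/18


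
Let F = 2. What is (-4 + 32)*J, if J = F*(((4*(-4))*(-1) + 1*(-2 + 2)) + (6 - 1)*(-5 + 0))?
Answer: -504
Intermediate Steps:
J = -18 (J = 2*(((4*(-4))*(-1) + 1*(-2 + 2)) + (6 - 1)*(-5 + 0)) = 2*((-16*(-1) + 1*0) + 5*(-5)) = 2*((16 + 0) - 25) = 2*(16 - 25) = 2*(-9) = -18)
(-4 + 32)*J = (-4 + 32)*(-18) = 28*(-18) = -504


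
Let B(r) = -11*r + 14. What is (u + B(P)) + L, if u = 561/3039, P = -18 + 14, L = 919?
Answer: 989888/1013 ≈ 977.18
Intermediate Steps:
P = -4
u = 187/1013 (u = 561*(1/3039) = 187/1013 ≈ 0.18460)
B(r) = 14 - 11*r
(u + B(P)) + L = (187/1013 + (14 - 11*(-4))) + 919 = (187/1013 + (14 + 44)) + 919 = (187/1013 + 58) + 919 = 58941/1013 + 919 = 989888/1013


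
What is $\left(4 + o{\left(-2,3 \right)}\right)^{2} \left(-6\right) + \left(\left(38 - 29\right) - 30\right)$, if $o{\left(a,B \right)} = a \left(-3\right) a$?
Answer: $-405$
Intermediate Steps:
$o{\left(a,B \right)} = - 3 a^{2}$ ($o{\left(a,B \right)} = - 3 a a = - 3 a^{2}$)
$\left(4 + o{\left(-2,3 \right)}\right)^{2} \left(-6\right) + \left(\left(38 - 29\right) - 30\right) = \left(4 - 3 \left(-2\right)^{2}\right)^{2} \left(-6\right) + \left(\left(38 - 29\right) - 30\right) = \left(4 - 12\right)^{2} \left(-6\right) + \left(9 - 30\right) = \left(4 - 12\right)^{2} \left(-6\right) - 21 = \left(-8\right)^{2} \left(-6\right) - 21 = 64 \left(-6\right) - 21 = -384 - 21 = -405$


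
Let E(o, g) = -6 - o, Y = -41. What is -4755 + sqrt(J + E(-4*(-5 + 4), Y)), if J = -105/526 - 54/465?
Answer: -4755 + I*sqrt(68570235790)/81530 ≈ -4755.0 + 3.2118*I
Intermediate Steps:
J = -25743/81530 (J = -105*1/526 - 54*1/465 = -105/526 - 18/155 = -25743/81530 ≈ -0.31575)
-4755 + sqrt(J + E(-4*(-5 + 4), Y)) = -4755 + sqrt(-25743/81530 + (-6 - (-4)*(-5 + 4))) = -4755 + sqrt(-25743/81530 + (-6 - (-4)*(-1))) = -4755 + sqrt(-25743/81530 + (-6 - 1*4)) = -4755 + sqrt(-25743/81530 + (-6 - 4)) = -4755 + sqrt(-25743/81530 - 10) = -4755 + sqrt(-841043/81530) = -4755 + I*sqrt(68570235790)/81530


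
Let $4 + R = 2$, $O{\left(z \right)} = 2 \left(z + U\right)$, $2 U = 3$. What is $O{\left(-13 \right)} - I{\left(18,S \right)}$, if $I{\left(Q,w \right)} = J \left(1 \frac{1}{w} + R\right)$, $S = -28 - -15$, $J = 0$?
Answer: $-23$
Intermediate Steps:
$U = \frac{3}{2}$ ($U = \frac{1}{2} \cdot 3 = \frac{3}{2} \approx 1.5$)
$O{\left(z \right)} = 3 + 2 z$ ($O{\left(z \right)} = 2 \left(z + \frac{3}{2}\right) = 2 \left(\frac{3}{2} + z\right) = 3 + 2 z$)
$R = -2$ ($R = -4 + 2 = -2$)
$S = -13$ ($S = -28 + 15 = -13$)
$I{\left(Q,w \right)} = 0$ ($I{\left(Q,w \right)} = 0 \left(1 \frac{1}{w} - 2\right) = 0 \left(\frac{1}{w} - 2\right) = 0 \left(-2 + \frac{1}{w}\right) = 0$)
$O{\left(-13 \right)} - I{\left(18,S \right)} = \left(3 + 2 \left(-13\right)\right) - 0 = \left(3 - 26\right) + 0 = -23 + 0 = -23$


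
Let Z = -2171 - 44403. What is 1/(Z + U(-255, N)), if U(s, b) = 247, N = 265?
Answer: -1/46327 ≈ -2.1586e-5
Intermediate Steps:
Z = -46574
1/(Z + U(-255, N)) = 1/(-46574 + 247) = 1/(-46327) = -1/46327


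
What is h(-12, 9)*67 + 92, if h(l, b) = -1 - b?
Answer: -578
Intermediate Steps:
h(-12, 9)*67 + 92 = (-1 - 1*9)*67 + 92 = (-1 - 9)*67 + 92 = -10*67 + 92 = -670 + 92 = -578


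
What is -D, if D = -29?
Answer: 29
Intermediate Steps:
-D = -1*(-29) = 29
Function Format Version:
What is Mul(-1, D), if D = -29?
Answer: 29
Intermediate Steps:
Mul(-1, D) = Mul(-1, -29) = 29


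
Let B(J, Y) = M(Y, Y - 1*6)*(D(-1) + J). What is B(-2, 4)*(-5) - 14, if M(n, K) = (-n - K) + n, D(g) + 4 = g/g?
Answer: 36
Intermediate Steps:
D(g) = -3 (D(g) = -4 + g/g = -4 + 1 = -3)
M(n, K) = -K (M(n, K) = (-K - n) + n = -K)
B(J, Y) = (-3 + J)*(6 - Y) (B(J, Y) = (-(Y - 1*6))*(-3 + J) = (-(Y - 6))*(-3 + J) = (-(-6 + Y))*(-3 + J) = (6 - Y)*(-3 + J) = (-3 + J)*(6 - Y))
B(-2, 4)*(-5) - 14 = -(-6 + 4)*(-3 - 2)*(-5) - 14 = -1*(-2)*(-5)*(-5) - 14 = -10*(-5) - 14 = 50 - 14 = 36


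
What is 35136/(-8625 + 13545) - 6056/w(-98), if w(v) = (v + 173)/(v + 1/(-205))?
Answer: 40593632/5125 ≈ 7920.7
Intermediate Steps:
w(v) = (173 + v)/(-1/205 + v) (w(v) = (173 + v)/(v - 1/205) = (173 + v)/(-1/205 + v))
35136/(-8625 + 13545) - 6056/w(-98) = 35136/(-8625 + 13545) - 6056*(-1 + 205*(-98))/(205*(173 - 98)) = 35136/4920 - 6056/(205*75/(-1 - 20090)) = 35136*(1/4920) - 6056/(205*75/(-20091)) = 1464/205 - 6056/(205*(-1/20091)*75) = 1464/205 - 6056/(-5125/6697) = 1464/205 - 6056*(-6697/5125) = 1464/205 + 40557032/5125 = 40593632/5125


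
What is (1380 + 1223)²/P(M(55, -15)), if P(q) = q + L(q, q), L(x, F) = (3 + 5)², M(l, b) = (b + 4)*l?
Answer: -6775609/541 ≈ -12524.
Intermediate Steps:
M(l, b) = l*(4 + b) (M(l, b) = (4 + b)*l = l*(4 + b))
L(x, F) = 64 (L(x, F) = 8² = 64)
P(q) = 64 + q (P(q) = q + 64 = 64 + q)
(1380 + 1223)²/P(M(55, -15)) = (1380 + 1223)²/(64 + 55*(4 - 15)) = 2603²/(64 + 55*(-11)) = 6775609/(64 - 605) = 6775609/(-541) = 6775609*(-1/541) = -6775609/541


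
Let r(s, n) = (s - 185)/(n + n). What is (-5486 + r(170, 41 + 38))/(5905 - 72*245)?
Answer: 866803/1854130 ≈ 0.46750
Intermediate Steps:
r(s, n) = (-185 + s)/(2*n) (r(s, n) = (-185 + s)/((2*n)) = (-185 + s)*(1/(2*n)) = (-185 + s)/(2*n))
(-5486 + r(170, 41 + 38))/(5905 - 72*245) = (-5486 + (-185 + 170)/(2*(41 + 38)))/(5905 - 72*245) = (-5486 + (1/2)*(-15)/79)/(5905 - 17640) = (-5486 + (1/2)*(1/79)*(-15))/(-11735) = (-5486 - 15/158)*(-1/11735) = -866803/158*(-1/11735) = 866803/1854130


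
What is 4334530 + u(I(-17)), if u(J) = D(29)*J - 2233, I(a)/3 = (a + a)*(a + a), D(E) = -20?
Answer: 4262937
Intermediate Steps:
I(a) = 12*a**2 (I(a) = 3*((a + a)*(a + a)) = 3*((2*a)*(2*a)) = 3*(4*a**2) = 12*a**2)
u(J) = -2233 - 20*J (u(J) = -20*J - 2233 = -2233 - 20*J)
4334530 + u(I(-17)) = 4334530 + (-2233 - 240*(-17)**2) = 4334530 + (-2233 - 240*289) = 4334530 + (-2233 - 20*3468) = 4334530 + (-2233 - 69360) = 4334530 - 71593 = 4262937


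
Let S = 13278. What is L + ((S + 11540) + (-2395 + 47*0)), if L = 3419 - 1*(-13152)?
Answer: 38994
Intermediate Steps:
L = 16571 (L = 3419 + 13152 = 16571)
L + ((S + 11540) + (-2395 + 47*0)) = 16571 + ((13278 + 11540) + (-2395 + 47*0)) = 16571 + (24818 + (-2395 + 0)) = 16571 + (24818 - 2395) = 16571 + 22423 = 38994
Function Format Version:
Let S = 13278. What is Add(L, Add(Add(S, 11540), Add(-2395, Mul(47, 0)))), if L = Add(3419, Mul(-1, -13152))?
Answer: 38994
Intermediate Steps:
L = 16571 (L = Add(3419, 13152) = 16571)
Add(L, Add(Add(S, 11540), Add(-2395, Mul(47, 0)))) = Add(16571, Add(Add(13278, 11540), Add(-2395, Mul(47, 0)))) = Add(16571, Add(24818, Add(-2395, 0))) = Add(16571, Add(24818, -2395)) = Add(16571, 22423) = 38994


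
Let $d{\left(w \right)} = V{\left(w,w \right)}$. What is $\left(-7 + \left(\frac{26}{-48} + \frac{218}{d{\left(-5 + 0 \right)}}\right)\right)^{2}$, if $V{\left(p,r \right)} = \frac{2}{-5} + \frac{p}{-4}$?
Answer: $\frac{10315042969}{166464} \approx 61966.0$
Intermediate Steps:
$V{\left(p,r \right)} = - \frac{2}{5} - \frac{p}{4}$ ($V{\left(p,r \right)} = 2 \left(- \frac{1}{5}\right) + p \left(- \frac{1}{4}\right) = - \frac{2}{5} - \frac{p}{4}$)
$d{\left(w \right)} = - \frac{2}{5} - \frac{w}{4}$
$\left(-7 + \left(\frac{26}{-48} + \frac{218}{d{\left(-5 + 0 \right)}}\right)\right)^{2} = \left(-7 + \left(\frac{26}{-48} + \frac{218}{- \frac{2}{5} - \frac{-5 + 0}{4}}\right)\right)^{2} = \left(-7 + \left(26 \left(- \frac{1}{48}\right) + \frac{218}{- \frac{2}{5} - - \frac{5}{4}}\right)\right)^{2} = \left(-7 - \left(\frac{13}{24} - \frac{218}{- \frac{2}{5} + \frac{5}{4}}\right)\right)^{2} = \left(-7 - \left(\frac{13}{24} - \frac{218}{\frac{17}{20}}\right)\right)^{2} = \left(-7 + \left(- \frac{13}{24} + 218 \cdot \frac{20}{17}\right)\right)^{2} = \left(-7 + \left(- \frac{13}{24} + \frac{4360}{17}\right)\right)^{2} = \left(-7 + \frac{104419}{408}\right)^{2} = \left(\frac{101563}{408}\right)^{2} = \frac{10315042969}{166464}$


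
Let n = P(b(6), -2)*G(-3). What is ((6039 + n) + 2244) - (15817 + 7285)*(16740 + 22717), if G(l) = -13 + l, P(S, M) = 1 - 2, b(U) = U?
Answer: -911527315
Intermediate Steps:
P(S, M) = -1
n = 16 (n = -(-13 - 3) = -1*(-16) = 16)
((6039 + n) + 2244) - (15817 + 7285)*(16740 + 22717) = ((6039 + 16) + 2244) - (15817 + 7285)*(16740 + 22717) = (6055 + 2244) - 23102*39457 = 8299 - 1*911535614 = 8299 - 911535614 = -911527315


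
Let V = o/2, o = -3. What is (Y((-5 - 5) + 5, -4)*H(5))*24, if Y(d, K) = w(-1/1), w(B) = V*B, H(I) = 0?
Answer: 0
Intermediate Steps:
V = -3/2 ≈ -1.5000
w(B) = -3*B/2
Y(d, K) = 3/2 (Y(d, K) = -(-3)/(2*1) = -(-3)/2 = -3/2*(-1) = 3/2)
(Y((-5 - 5) + 5, -4)*H(5))*24 = ((3/2)*0)*24 = 0*24 = 0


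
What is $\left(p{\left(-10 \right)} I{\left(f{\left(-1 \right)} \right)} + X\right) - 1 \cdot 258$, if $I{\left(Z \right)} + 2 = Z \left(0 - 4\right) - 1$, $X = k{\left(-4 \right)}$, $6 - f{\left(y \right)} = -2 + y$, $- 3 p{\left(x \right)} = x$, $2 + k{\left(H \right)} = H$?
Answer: $-394$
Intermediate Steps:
$k{\left(H \right)} = -2 + H$
$p{\left(x \right)} = - \frac{x}{3}$
$f{\left(y \right)} = 8 - y$ ($f{\left(y \right)} = 6 - \left(-2 + y\right) = 8 - y$)
$X = -6$ ($X = -2 - 4 = -6$)
$I{\left(Z \right)} = -3 - 4 Z$ ($I{\left(Z \right)} = -2 + \left(Z \left(0 - 4\right) - 1\right) = -2 + \left(Z \left(-4\right) - 1\right) = -2 - \left(1 + 4 Z\right) = -3 - 4 Z$)
$\left(p{\left(-10 \right)} I{\left(f{\left(-1 \right)} \right)} + X\right) - 1 \cdot 258 = \left(\left(- \frac{1}{3}\right) \left(-10\right) \left(-3 - 4 \left(8 - -1\right)\right) - 6\right) - 1 \cdot 258 = \left(\frac{10 \left(-3 - 4 \left(8 + 1\right)\right)}{3} - 6\right) - 258 = \left(\frac{10 \left(-3 - 36\right)}{3} - 6\right) - 258 = \left(\frac{10}{3} \left(-39\right) - 6\right) - 258 = \left(-130 - 6\right) - 258 = -136 - 258 = -394$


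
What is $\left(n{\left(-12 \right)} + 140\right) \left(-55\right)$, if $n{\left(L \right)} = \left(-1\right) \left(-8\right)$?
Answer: $-8140$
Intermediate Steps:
$n{\left(L \right)} = 8$
$\left(n{\left(-12 \right)} + 140\right) \left(-55\right) = \left(8 + 140\right) \left(-55\right) = 148 \left(-55\right) = -8140$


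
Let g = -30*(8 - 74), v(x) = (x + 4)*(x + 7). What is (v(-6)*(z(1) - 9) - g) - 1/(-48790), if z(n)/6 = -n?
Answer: -95140499/48790 ≈ -1950.0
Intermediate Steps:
v(x) = (4 + x)*(7 + x)
g = 1980 (g = -30*(-66) = 1980)
z(n) = -6*n (z(n) = 6*(-n) = -6*n)
(v(-6)*(z(1) - 9) - g) - 1/(-48790) = ((28 + (-6)² + 11*(-6))*(-6*1 - 9) - 1*1980) - 1/(-48790) = ((28 + 36 - 66)*(-6 - 9) - 1980) - 1*(-1/48790) = (-2*(-15) - 1980) + 1/48790 = (30 - 1980) + 1/48790 = -1950 + 1/48790 = -95140499/48790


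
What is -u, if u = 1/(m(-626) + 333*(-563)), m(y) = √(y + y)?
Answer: 187479/35148376693 + 2*I*√313/35148376693 ≈ 5.3339e-6 + 1.0067e-9*I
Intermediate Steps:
m(y) = √2*√y (m(y) = √(2*y) = √2*√y)
u = 1/(-187479 + 2*I*√313) (u = 1/(√2*√(-626) + 333*(-563)) = 1/(√2*(I*√626) - 187479) = 1/(2*I*√313 - 187479) = 1/(-187479 + 2*I*√313) ≈ -5.3339e-6 - 1.01e-9*I)
-u = -(-187479/35148376693 - 2*I*√313/35148376693) = 187479/35148376693 + 2*I*√313/35148376693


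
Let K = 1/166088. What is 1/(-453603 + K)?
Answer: -166088/75338015063 ≈ -2.2046e-6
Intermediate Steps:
K = 1/166088 ≈ 6.0209e-6
1/(-453603 + K) = 1/(-453603 + 1/166088) = 1/(-75338015063/166088) = -166088/75338015063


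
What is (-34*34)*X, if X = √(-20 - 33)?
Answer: -1156*I*√53 ≈ -8415.8*I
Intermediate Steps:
X = I*√53 (X = √(-53) = I*√53 ≈ 7.2801*I)
(-34*34)*X = (-34*34)*(I*√53) = -1156*I*√53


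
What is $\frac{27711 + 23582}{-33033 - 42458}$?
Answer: $- \frac{51293}{75491} \approx -0.67946$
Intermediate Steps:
$\frac{27711 + 23582}{-33033 - 42458} = \frac{51293}{-75491} = 51293 \left(- \frac{1}{75491}\right) = - \frac{51293}{75491}$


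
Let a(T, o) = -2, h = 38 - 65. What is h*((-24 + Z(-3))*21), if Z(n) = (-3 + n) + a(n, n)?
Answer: 18144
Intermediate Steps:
h = -27
Z(n) = -5 + n (Z(n) = (-3 + n) - 2 = -5 + n)
h*((-24 + Z(-3))*21) = -27*(-24 + (-5 - 3))*21 = -27*(-24 - 8)*21 = -(-864)*21 = -27*(-672) = 18144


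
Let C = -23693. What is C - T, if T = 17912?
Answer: -41605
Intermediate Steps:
C - T = -23693 - 1*17912 = -23693 - 17912 = -41605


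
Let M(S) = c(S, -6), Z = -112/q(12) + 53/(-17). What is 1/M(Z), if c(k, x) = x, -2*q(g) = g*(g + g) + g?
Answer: -⅙ ≈ -0.16667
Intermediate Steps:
q(g) = -g² - g/2 (q(g) = -(g*(g + g) + g)/2 = -(g*(2*g) + g)/2 = -(2*g² + g)/2 = -(g + 2*g²)/2 = -g² - g/2)
Z = -3023/1275 (Z = -112*(-1/(12*(½ + 12))) + 53/(-17) = -112/((-1*12*25/2)) + 53*(-1/17) = -112/(-150) - 53/17 = -112*(-1/150) - 53/17 = 56/75 - 53/17 = -3023/1275 ≈ -2.3710)
M(S) = -6
1/M(Z) = 1/(-6) = -⅙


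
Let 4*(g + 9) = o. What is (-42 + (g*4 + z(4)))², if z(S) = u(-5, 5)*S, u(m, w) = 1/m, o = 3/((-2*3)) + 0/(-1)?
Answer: 628849/100 ≈ 6288.5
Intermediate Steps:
o = -½ (o = 3/(-6) + 0*(-1) = 3*(-⅙) + 0 = -½ + 0 = -½ ≈ -0.50000)
g = -73/8 (g = -9 + (¼)*(-½) = -9 - ⅛ = -73/8 ≈ -9.1250)
z(S) = -S/5 (z(S) = S/(-5) = -S/5)
(-42 + (g*4 + z(4)))² = (-42 + (-73/8*4 - ⅕*4))² = (-42 + (-73/2 - ⅘))² = (-42 - 373/10)² = (-793/10)² = 628849/100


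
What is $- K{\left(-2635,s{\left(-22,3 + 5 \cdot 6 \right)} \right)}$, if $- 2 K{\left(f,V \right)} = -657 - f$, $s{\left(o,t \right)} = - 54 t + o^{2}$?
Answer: $989$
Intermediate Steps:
$s{\left(o,t \right)} = o^{2} - 54 t$
$K{\left(f,V \right)} = \frac{657}{2} + \frac{f}{2}$ ($K{\left(f,V \right)} = - \frac{-657 - f}{2} = \frac{657}{2} + \frac{f}{2}$)
$- K{\left(-2635,s{\left(-22,3 + 5 \cdot 6 \right)} \right)} = - (\frac{657}{2} + \frac{1}{2} \left(-2635\right)) = - (\frac{657}{2} - \frac{2635}{2}) = \left(-1\right) \left(-989\right) = 989$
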